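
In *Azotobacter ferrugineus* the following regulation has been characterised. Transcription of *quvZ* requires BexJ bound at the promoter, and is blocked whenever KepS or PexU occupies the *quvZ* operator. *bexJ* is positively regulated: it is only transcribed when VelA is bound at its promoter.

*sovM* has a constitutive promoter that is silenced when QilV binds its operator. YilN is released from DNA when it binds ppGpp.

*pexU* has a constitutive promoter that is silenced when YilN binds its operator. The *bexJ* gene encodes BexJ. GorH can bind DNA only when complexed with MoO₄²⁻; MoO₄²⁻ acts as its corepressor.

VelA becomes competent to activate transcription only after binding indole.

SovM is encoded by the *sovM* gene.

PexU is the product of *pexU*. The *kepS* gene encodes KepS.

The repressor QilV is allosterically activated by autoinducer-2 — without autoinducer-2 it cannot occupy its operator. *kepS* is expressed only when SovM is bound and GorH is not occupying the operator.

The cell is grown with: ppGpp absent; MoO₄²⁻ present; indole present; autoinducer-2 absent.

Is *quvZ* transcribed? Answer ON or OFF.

Autoinducer-2 is absent, so QilV is inactive.
With no repressor bound, *sovM* is transcribed.
So SovM is produced and active.
MoO₄²⁻ is present, so GorH is active.
With repressor GorH bound, *kepS* is not transcribed.
So KepS is not produced.
Indole is present, so VelA is active.
No repressor is bound and VelA is active, so *bexJ* is transcribed.
So BexJ is produced and active.
ppGpp is absent, so YilN is active.
With repressor YilN bound, *pexU* is not transcribed.
So PexU is not produced.
No repressor is bound and BexJ is active, so *quvZ* is transcribed.

ON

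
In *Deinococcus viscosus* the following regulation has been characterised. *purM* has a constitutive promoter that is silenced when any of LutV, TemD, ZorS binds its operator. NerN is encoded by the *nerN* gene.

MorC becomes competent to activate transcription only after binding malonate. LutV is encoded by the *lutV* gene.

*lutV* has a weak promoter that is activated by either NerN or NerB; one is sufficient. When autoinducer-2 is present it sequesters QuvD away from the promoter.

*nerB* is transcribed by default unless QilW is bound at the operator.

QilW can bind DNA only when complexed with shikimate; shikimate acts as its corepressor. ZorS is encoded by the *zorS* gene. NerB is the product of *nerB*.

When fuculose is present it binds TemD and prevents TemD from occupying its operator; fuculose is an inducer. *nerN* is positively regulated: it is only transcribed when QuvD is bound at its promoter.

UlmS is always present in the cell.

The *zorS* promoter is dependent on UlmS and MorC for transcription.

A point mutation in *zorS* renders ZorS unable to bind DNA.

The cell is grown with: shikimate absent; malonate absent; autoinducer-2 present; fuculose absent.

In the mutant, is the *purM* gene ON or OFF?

Autoinducer-2 is present, so QuvD is inactive.
Required activator QuvD is absent, so *nerN* is not transcribed.
So NerN is not produced.
Shikimate is absent, so QilW is inactive.
With no repressor bound, *nerB* is transcribed.
So NerB is produced and active.
Activator NerB is present, so *lutV* is transcribed.
So LutV is produced and active.
Fuculose is absent, so TemD is active.
ZorS is non-functional in this strain, so it has no effect.
With repressor LutV bound, *purM* is not transcribed.

OFF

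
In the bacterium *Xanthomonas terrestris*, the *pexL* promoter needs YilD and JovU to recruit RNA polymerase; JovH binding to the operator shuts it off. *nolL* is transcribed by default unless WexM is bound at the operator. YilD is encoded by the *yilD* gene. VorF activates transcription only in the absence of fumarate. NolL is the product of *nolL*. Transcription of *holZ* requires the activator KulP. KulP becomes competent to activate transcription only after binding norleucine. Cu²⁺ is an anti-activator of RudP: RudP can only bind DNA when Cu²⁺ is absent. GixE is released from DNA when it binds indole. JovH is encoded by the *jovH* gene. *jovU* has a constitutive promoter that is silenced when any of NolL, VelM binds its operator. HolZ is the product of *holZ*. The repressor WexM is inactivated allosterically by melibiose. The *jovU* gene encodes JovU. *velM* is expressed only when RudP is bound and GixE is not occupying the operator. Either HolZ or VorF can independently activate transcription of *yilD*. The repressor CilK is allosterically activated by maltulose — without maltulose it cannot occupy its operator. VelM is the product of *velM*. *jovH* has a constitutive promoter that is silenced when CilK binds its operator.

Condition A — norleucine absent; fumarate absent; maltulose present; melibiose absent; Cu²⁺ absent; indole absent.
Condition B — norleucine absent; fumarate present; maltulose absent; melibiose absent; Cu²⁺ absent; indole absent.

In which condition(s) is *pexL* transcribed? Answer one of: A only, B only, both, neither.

Condition A:
Norleucine is absent, so KulP is inactive.
Required activator KulP is absent, so *holZ* is not transcribed.
So HolZ is not produced.
Fumarate is absent, so VorF is active.
Activator VorF is present, so *yilD* is transcribed.
So YilD is produced and active.
Maltulose is present, so CilK is active.
With repressor CilK bound, *jovH* is not transcribed.
So JovH is not produced.
Melibiose is absent, so WexM is active.
With repressor WexM bound, *nolL* is not transcribed.
So NolL is not produced.
Cu²⁺ is absent, so RudP is active.
Indole is absent, so GixE is active.
With repressor GixE bound, *velM* is not transcribed.
So VelM is not produced.
With no repressor bound, *jovU* is transcribed.
So JovU is produced and active.
No repressor is bound and YilD and JovU are active, so *pexL* is transcribed.
→ *pexL* is ON in A.
Condition B:
Norleucine is absent, so KulP is inactive.
Required activator KulP is absent, so *holZ* is not transcribed.
So HolZ is not produced.
Fumarate is present, so VorF is inactive.
No activator is available at the *yilD* promoter, so *yilD* is not transcribed.
So YilD is not produced.
Maltulose is absent, so CilK is inactive.
With no repressor bound, *jovH* is transcribed.
So JovH is produced and active.
Melibiose is absent, so WexM is active.
With repressor WexM bound, *nolL* is not transcribed.
So NolL is not produced.
Cu²⁺ is absent, so RudP is active.
Indole is absent, so GixE is active.
With repressor GixE bound, *velM* is not transcribed.
So VelM is not produced.
With no repressor bound, *jovU* is transcribed.
So JovU is produced and active.
With repressor JovH bound, *pexL* is not transcribed.
→ *pexL* is OFF in B.

A only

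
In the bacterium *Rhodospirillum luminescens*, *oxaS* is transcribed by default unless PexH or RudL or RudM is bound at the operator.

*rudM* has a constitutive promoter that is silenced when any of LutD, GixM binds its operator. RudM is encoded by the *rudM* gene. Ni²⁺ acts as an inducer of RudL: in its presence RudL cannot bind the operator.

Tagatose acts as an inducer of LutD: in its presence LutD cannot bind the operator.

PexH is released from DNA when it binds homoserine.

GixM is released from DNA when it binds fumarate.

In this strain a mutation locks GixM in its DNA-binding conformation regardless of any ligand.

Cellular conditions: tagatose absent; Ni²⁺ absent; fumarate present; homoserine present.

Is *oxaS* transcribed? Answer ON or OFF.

OFF

Homoserine is present, so PexH is inactive.
Ni²⁺ is absent, so RudL is active.
Tagatose is absent, so LutD is active.
GixM is constitutively active in this strain.
With repressor LutD bound, *rudM* is not transcribed.
So RudM is not produced.
With repressor RudL bound, *oxaS* is not transcribed.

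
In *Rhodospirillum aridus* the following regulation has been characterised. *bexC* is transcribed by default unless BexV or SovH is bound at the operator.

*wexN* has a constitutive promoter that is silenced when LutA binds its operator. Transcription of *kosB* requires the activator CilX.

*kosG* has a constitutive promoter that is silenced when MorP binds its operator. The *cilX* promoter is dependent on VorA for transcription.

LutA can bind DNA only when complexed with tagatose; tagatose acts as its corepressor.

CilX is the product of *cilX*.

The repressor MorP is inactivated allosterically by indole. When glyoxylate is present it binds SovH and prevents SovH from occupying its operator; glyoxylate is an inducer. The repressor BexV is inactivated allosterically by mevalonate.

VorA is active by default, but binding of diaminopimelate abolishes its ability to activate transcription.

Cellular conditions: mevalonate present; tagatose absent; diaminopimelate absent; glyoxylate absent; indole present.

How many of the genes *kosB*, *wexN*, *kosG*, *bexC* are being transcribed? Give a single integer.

3

Diaminopimelate is absent, so VorA is active.
No repressor is bound and VorA is active, so *cilX* is transcribed.
So CilX is produced and active.
No repressor is bound and CilX is active, so *kosB* is transcribed.
→ *kosB* is ON.
Tagatose is absent, so LutA is inactive.
With no repressor bound, *wexN* is transcribed.
→ *wexN* is ON.
Indole is present, so MorP is inactive.
With no repressor bound, *kosG* is transcribed.
→ *kosG* is ON.
Mevalonate is present, so BexV is inactive.
Glyoxylate is absent, so SovH is active.
With repressor SovH bound, *bexC* is not transcribed.
→ *bexC* is OFF.
3 of the 4 genes are transcribed.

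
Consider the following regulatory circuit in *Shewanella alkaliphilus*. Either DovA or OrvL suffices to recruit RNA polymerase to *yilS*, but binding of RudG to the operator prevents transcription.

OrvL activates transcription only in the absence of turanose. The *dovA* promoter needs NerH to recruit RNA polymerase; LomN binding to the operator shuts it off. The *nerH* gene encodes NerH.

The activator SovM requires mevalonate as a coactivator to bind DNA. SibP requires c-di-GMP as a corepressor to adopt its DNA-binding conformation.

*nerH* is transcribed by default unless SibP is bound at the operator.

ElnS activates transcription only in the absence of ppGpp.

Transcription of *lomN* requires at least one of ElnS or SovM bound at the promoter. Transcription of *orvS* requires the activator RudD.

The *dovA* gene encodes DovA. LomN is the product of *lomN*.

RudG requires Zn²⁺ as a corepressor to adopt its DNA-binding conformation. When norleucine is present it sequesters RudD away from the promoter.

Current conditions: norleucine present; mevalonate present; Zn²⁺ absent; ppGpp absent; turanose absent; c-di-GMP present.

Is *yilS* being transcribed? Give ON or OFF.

ON

Zn²⁺ is absent, so RudG is inactive.
ppGpp is absent, so ElnS is active.
Mevalonate is present, so SovM is active.
Activator ElnS is present, so *lomN* is transcribed.
So LomN is produced and active.
c-di-GMP is present, so SibP is active.
With repressor SibP bound, *nerH* is not transcribed.
So NerH is not produced.
With repressor LomN bound, *dovA* is not transcribed.
So DovA is not produced.
Turanose is absent, so OrvL is active.
Activator OrvL is present, so *yilS* is transcribed.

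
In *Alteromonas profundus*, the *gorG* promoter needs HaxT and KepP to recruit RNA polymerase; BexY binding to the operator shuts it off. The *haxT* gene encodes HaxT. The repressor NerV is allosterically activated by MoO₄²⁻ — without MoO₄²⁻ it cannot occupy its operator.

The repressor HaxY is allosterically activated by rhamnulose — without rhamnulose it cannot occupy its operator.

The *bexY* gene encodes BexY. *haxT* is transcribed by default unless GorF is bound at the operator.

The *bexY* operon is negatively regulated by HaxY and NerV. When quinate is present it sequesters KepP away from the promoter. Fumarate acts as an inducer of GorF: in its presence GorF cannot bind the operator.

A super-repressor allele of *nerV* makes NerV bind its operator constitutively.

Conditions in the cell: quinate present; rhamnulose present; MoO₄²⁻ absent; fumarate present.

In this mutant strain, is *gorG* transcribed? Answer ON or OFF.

OFF

Fumarate is present, so GorF is inactive.
With no repressor bound, *haxT* is transcribed.
So HaxT is produced and active.
Rhamnulose is present, so HaxY is active.
NerV is constitutively active in this strain.
With repressor HaxY bound, *bexY* is not transcribed.
So BexY is not produced.
Quinate is present, so KepP is inactive.
Required activator KepP is absent, so *gorG* is not transcribed.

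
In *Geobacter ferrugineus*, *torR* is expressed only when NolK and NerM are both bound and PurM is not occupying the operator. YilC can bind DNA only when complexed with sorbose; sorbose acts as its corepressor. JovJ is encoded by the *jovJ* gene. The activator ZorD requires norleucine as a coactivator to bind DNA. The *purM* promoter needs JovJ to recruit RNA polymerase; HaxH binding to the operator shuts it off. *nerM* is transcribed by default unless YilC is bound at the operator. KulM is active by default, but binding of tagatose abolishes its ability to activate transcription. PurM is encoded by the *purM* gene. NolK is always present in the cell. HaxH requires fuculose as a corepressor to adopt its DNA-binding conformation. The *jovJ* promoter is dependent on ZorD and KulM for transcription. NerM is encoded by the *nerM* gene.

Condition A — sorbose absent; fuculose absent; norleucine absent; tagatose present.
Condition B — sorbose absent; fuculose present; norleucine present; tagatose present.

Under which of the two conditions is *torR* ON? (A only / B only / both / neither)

Condition A:
NolK is produced constitutively and is active.
Sorbose is absent, so YilC is inactive.
With no repressor bound, *nerM* is transcribed.
So NerM is produced and active.
Fuculose is absent, so HaxH is inactive.
Norleucine is absent, so ZorD is inactive.
Tagatose is present, so KulM is inactive.
Required activator ZorD is absent, so *jovJ* is not transcribed.
So JovJ is not produced.
Required activator JovJ is absent, so *purM* is not transcribed.
So PurM is not produced.
No repressor is bound and NolK and NerM are active, so *torR* is transcribed.
→ *torR* is ON in A.
Condition B:
NolK is produced constitutively and is active.
Sorbose is absent, so YilC is inactive.
With no repressor bound, *nerM* is transcribed.
So NerM is produced and active.
Fuculose is present, so HaxH is active.
Norleucine is present, so ZorD is active.
Tagatose is present, so KulM is inactive.
Required activator KulM is absent, so *jovJ* is not transcribed.
So JovJ is not produced.
With repressor HaxH bound, *purM* is not transcribed.
So PurM is not produced.
No repressor is bound and NolK and NerM are active, so *torR* is transcribed.
→ *torR* is ON in B.

both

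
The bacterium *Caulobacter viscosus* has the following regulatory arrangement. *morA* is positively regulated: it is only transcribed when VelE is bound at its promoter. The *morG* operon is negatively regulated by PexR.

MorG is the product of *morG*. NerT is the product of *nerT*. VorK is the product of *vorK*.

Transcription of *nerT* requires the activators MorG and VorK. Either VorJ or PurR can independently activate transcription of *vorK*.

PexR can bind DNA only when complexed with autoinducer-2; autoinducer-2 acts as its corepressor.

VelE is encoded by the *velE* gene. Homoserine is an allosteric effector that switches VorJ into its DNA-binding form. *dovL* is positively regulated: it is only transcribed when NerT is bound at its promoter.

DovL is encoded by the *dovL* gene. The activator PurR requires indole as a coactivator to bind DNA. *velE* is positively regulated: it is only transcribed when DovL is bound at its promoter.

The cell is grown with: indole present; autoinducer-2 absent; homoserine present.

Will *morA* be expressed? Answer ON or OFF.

ON

Autoinducer-2 is absent, so PexR is inactive.
With no repressor bound, *morG* is transcribed.
So MorG is produced and active.
Homoserine is present, so VorJ is active.
Indole is present, so PurR is active.
Activator VorJ is present, so *vorK* is transcribed.
So VorK is produced and active.
No repressor is bound and MorG and VorK are active, so *nerT* is transcribed.
So NerT is produced and active.
No repressor is bound and NerT is active, so *dovL* is transcribed.
So DovL is produced and active.
No repressor is bound and DovL is active, so *velE* is transcribed.
So VelE is produced and active.
No repressor is bound and VelE is active, so *morA* is transcribed.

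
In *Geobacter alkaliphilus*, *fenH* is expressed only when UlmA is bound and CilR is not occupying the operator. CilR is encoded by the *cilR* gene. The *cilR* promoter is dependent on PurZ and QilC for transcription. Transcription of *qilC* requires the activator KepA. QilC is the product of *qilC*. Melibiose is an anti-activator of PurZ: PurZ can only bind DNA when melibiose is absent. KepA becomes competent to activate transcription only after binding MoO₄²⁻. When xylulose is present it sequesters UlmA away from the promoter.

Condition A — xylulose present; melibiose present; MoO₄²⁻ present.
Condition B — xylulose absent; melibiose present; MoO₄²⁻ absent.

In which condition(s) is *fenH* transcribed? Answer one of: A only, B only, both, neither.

B only

Condition A:
Xylulose is present, so UlmA is inactive.
Melibiose is present, so PurZ is inactive.
MoO₄²⁻ is present, so KepA is active.
No repressor is bound and KepA is active, so *qilC* is transcribed.
So QilC is produced and active.
Required activator PurZ is absent, so *cilR* is not transcribed.
So CilR is not produced.
Required activator UlmA is absent, so *fenH* is not transcribed.
→ *fenH* is OFF in A.
Condition B:
Xylulose is absent, so UlmA is active.
Melibiose is present, so PurZ is inactive.
MoO₄²⁻ is absent, so KepA is inactive.
Required activator KepA is absent, so *qilC* is not transcribed.
So QilC is not produced.
Required activator PurZ is absent, so *cilR* is not transcribed.
So CilR is not produced.
No repressor is bound and UlmA is active, so *fenH* is transcribed.
→ *fenH* is ON in B.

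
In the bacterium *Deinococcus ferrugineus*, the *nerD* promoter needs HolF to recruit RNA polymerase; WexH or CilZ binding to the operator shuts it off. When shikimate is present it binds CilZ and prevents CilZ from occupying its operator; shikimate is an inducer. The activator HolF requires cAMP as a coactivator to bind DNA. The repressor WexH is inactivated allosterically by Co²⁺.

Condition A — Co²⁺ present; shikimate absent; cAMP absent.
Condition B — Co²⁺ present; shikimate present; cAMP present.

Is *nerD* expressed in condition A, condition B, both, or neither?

Condition A:
Co²⁺ is present, so WexH is inactive.
Shikimate is absent, so CilZ is active.
cAMP is absent, so HolF is inactive.
With repressor CilZ bound, *nerD* is not transcribed.
→ *nerD* is OFF in A.
Condition B:
Co²⁺ is present, so WexH is inactive.
Shikimate is present, so CilZ is inactive.
cAMP is present, so HolF is active.
No repressor is bound and HolF is active, so *nerD* is transcribed.
→ *nerD* is ON in B.

B only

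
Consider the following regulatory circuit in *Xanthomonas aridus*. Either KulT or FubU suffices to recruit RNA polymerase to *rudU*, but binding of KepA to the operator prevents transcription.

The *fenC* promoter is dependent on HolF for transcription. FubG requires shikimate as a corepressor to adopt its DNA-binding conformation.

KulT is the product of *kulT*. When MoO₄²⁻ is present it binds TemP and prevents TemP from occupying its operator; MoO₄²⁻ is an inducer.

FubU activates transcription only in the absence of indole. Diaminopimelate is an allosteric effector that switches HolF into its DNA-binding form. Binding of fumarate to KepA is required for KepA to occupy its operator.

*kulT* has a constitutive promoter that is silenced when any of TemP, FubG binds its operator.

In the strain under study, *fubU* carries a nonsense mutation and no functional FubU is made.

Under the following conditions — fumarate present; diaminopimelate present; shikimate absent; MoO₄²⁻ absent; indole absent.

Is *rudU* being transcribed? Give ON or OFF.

MoO₄²⁻ is absent, so TemP is active.
Shikimate is absent, so FubG is inactive.
With repressor TemP bound, *kulT* is not transcribed.
So KulT is not produced.
FubU is non-functional in this strain, so it has no effect.
Fumarate is present, so KepA is active.
With repressor KepA bound, *rudU* is not transcribed.

OFF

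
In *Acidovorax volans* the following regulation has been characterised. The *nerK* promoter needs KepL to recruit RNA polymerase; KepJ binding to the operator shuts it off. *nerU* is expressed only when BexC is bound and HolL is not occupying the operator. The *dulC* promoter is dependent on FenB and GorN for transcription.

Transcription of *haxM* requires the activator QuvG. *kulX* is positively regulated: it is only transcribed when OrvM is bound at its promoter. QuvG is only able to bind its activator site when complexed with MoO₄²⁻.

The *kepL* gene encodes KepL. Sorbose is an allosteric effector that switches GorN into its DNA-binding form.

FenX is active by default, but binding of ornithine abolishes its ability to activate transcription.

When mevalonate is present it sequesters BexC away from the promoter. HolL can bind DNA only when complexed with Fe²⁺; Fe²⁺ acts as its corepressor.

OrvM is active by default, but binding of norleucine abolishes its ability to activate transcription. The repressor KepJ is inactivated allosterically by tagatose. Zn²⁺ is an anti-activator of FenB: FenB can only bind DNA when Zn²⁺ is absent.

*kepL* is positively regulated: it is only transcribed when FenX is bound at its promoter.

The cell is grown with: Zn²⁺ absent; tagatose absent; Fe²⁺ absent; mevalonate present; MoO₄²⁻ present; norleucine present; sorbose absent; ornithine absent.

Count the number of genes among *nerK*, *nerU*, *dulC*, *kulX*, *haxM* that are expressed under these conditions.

1

Tagatose is absent, so KepJ is active.
Ornithine is absent, so FenX is active.
No repressor is bound and FenX is active, so *kepL* is transcribed.
So KepL is produced and active.
With repressor KepJ bound, *nerK* is not transcribed.
→ *nerK* is OFF.
Mevalonate is present, so BexC is inactive.
Fe²⁺ is absent, so HolL is inactive.
Required activator BexC is absent, so *nerU* is not transcribed.
→ *nerU* is OFF.
Zn²⁺ is absent, so FenB is active.
Sorbose is absent, so GorN is inactive.
Required activator GorN is absent, so *dulC* is not transcribed.
→ *dulC* is OFF.
Norleucine is present, so OrvM is inactive.
Required activator OrvM is absent, so *kulX* is not transcribed.
→ *kulX* is OFF.
MoO₄²⁻ is present, so QuvG is active.
No repressor is bound and QuvG is active, so *haxM* is transcribed.
→ *haxM* is ON.
1 of the 5 genes is transcribed.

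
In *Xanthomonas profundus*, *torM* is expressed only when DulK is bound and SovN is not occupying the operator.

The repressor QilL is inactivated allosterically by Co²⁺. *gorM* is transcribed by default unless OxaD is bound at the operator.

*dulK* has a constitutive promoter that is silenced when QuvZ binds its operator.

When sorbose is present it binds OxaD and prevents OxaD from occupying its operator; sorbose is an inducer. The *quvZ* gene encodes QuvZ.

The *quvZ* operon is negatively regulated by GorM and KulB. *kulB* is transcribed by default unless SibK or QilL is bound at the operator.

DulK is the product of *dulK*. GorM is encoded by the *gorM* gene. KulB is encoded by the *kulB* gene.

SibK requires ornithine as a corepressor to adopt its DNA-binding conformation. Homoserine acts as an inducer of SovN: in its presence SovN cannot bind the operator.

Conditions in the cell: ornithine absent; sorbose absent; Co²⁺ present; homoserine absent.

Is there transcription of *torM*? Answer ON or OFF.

Homoserine is absent, so SovN is active.
Sorbose is absent, so OxaD is active.
With repressor OxaD bound, *gorM* is not transcribed.
So GorM is not produced.
Ornithine is absent, so SibK is inactive.
Co²⁺ is present, so QilL is inactive.
With no repressor bound, *kulB* is transcribed.
So KulB is produced and active.
With repressor KulB bound, *quvZ* is not transcribed.
So QuvZ is not produced.
With no repressor bound, *dulK* is transcribed.
So DulK is produced and active.
With repressor SovN bound, *torM* is not transcribed.

OFF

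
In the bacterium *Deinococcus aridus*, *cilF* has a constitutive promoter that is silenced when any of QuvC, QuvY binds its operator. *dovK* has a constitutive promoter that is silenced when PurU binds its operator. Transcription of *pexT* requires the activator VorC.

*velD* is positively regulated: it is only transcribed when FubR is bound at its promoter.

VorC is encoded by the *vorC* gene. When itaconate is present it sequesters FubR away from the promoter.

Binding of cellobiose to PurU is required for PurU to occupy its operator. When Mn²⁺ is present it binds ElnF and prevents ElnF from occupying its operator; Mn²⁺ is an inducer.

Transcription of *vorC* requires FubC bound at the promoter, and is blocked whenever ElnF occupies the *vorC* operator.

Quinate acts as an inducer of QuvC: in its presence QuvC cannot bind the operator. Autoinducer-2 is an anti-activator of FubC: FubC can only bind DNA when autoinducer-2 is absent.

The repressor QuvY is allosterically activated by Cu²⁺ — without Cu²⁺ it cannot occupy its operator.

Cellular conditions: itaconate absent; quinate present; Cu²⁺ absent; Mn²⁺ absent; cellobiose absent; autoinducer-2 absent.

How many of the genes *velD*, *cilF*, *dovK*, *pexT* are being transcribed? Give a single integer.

Itaconate is absent, so FubR is active.
No repressor is bound and FubR is active, so *velD* is transcribed.
→ *velD* is ON.
Quinate is present, so QuvC is inactive.
Cu²⁺ is absent, so QuvY is inactive.
With no repressor bound, *cilF* is transcribed.
→ *cilF* is ON.
Cellobiose is absent, so PurU is inactive.
With no repressor bound, *dovK* is transcribed.
→ *dovK* is ON.
Autoinducer-2 is absent, so FubC is active.
Mn²⁺ is absent, so ElnF is active.
With repressor ElnF bound, *vorC* is not transcribed.
So VorC is not produced.
Required activator VorC is absent, so *pexT* is not transcribed.
→ *pexT* is OFF.
3 of the 4 genes are transcribed.

3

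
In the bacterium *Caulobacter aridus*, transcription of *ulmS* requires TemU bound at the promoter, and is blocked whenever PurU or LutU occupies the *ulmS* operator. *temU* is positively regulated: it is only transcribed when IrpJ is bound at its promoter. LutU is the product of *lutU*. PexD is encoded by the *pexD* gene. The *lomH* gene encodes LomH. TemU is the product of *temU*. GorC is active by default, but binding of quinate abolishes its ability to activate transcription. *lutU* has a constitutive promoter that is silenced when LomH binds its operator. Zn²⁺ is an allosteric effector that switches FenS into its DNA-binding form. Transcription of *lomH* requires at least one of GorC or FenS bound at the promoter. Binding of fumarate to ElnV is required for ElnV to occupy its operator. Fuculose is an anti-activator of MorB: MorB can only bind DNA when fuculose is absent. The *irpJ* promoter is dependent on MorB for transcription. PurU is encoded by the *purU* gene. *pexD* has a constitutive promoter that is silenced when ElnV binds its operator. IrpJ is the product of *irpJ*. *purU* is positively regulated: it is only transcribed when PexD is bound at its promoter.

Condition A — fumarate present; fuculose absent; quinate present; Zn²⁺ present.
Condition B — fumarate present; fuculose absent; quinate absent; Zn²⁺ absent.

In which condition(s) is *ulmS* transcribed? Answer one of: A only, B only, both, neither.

both

Condition A:
Fumarate is present, so ElnV is active.
With repressor ElnV bound, *pexD* is not transcribed.
So PexD is not produced.
Required activator PexD is absent, so *purU* is not transcribed.
So PurU is not produced.
Fuculose is absent, so MorB is active.
No repressor is bound and MorB is active, so *irpJ* is transcribed.
So IrpJ is produced and active.
No repressor is bound and IrpJ is active, so *temU* is transcribed.
So TemU is produced and active.
Quinate is present, so GorC is inactive.
Zn²⁺ is present, so FenS is active.
Activator FenS is present, so *lomH* is transcribed.
So LomH is produced and active.
With repressor LomH bound, *lutU* is not transcribed.
So LutU is not produced.
No repressor is bound and TemU is active, so *ulmS* is transcribed.
→ *ulmS* is ON in A.
Condition B:
Fumarate is present, so ElnV is active.
With repressor ElnV bound, *pexD* is not transcribed.
So PexD is not produced.
Required activator PexD is absent, so *purU* is not transcribed.
So PurU is not produced.
Fuculose is absent, so MorB is active.
No repressor is bound and MorB is active, so *irpJ* is transcribed.
So IrpJ is produced and active.
No repressor is bound and IrpJ is active, so *temU* is transcribed.
So TemU is produced and active.
Quinate is absent, so GorC is active.
Zn²⁺ is absent, so FenS is inactive.
Activator GorC is present, so *lomH* is transcribed.
So LomH is produced and active.
With repressor LomH bound, *lutU* is not transcribed.
So LutU is not produced.
No repressor is bound and TemU is active, so *ulmS* is transcribed.
→ *ulmS* is ON in B.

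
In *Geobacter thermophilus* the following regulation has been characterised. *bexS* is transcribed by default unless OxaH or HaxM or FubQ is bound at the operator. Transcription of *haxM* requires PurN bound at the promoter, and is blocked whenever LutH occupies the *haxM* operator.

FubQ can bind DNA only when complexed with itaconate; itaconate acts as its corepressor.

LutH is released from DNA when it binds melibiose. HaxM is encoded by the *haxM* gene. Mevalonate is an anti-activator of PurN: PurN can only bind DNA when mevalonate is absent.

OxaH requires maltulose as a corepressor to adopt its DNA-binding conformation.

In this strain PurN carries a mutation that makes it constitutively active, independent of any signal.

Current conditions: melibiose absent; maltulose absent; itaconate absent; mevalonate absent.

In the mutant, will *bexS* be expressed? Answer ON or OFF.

Maltulose is absent, so OxaH is inactive.
Melibiose is absent, so LutH is active.
PurN is constitutively active in this strain.
With repressor LutH bound, *haxM* is not transcribed.
So HaxM is not produced.
Itaconate is absent, so FubQ is inactive.
With no repressor bound, *bexS* is transcribed.

ON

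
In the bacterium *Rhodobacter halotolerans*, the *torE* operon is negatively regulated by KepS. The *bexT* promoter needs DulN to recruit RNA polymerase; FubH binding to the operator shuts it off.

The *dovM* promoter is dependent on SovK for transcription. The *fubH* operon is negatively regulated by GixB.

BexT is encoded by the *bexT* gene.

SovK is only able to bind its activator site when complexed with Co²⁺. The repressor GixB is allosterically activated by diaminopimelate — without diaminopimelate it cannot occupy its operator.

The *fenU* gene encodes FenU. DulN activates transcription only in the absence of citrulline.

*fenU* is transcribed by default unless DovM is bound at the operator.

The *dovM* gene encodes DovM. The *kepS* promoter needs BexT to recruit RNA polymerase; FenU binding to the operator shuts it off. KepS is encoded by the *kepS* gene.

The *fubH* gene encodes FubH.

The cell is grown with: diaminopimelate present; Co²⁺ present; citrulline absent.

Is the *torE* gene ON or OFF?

OFF

Co²⁺ is present, so SovK is active.
No repressor is bound and SovK is active, so *dovM* is transcribed.
So DovM is produced and active.
With repressor DovM bound, *fenU* is not transcribed.
So FenU is not produced.
Citrulline is absent, so DulN is active.
Diaminopimelate is present, so GixB is active.
With repressor GixB bound, *fubH* is not transcribed.
So FubH is not produced.
No repressor is bound and DulN is active, so *bexT* is transcribed.
So BexT is produced and active.
No repressor is bound and BexT is active, so *kepS* is transcribed.
So KepS is produced and active.
With repressor KepS bound, *torE* is not transcribed.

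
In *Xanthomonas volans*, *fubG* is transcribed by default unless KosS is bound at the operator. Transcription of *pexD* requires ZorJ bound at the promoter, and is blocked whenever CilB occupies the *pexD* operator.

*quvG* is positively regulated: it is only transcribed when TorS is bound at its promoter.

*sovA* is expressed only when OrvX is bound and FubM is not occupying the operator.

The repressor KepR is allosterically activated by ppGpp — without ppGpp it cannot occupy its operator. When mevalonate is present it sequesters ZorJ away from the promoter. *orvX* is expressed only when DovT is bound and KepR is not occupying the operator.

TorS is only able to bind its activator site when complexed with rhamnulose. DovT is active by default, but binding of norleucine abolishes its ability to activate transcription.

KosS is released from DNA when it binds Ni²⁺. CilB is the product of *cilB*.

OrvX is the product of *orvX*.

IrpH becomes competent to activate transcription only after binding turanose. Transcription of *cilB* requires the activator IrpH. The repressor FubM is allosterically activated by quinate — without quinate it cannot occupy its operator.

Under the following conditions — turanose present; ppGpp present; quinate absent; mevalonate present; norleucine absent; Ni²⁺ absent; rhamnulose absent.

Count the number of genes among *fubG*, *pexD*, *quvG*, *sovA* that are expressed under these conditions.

Ni²⁺ is absent, so KosS is active.
With repressor KosS bound, *fubG* is not transcribed.
→ *fubG* is OFF.
Mevalonate is present, so ZorJ is inactive.
Turanose is present, so IrpH is active.
No repressor is bound and IrpH is active, so *cilB* is transcribed.
So CilB is produced and active.
With repressor CilB bound, *pexD* is not transcribed.
→ *pexD* is OFF.
Rhamnulose is absent, so TorS is inactive.
Required activator TorS is absent, so *quvG* is not transcribed.
→ *quvG* is OFF.
Quinate is absent, so FubM is inactive.
ppGpp is present, so KepR is active.
Norleucine is absent, so DovT is active.
With repressor KepR bound, *orvX* is not transcribed.
So OrvX is not produced.
Required activator OrvX is absent, so *sovA* is not transcribed.
→ *sovA* is OFF.
0 of the 4 genes are transcribed.

0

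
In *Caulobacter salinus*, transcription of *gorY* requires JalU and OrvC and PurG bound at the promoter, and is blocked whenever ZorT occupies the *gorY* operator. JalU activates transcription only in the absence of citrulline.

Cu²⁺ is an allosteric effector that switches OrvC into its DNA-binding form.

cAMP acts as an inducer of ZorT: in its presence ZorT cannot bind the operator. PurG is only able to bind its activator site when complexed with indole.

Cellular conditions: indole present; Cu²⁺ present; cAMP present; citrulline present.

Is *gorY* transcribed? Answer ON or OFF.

OFF

cAMP is present, so ZorT is inactive.
Citrulline is present, so JalU is inactive.
Cu²⁺ is present, so OrvC is active.
Indole is present, so PurG is active.
Required activator JalU is absent, so *gorY* is not transcribed.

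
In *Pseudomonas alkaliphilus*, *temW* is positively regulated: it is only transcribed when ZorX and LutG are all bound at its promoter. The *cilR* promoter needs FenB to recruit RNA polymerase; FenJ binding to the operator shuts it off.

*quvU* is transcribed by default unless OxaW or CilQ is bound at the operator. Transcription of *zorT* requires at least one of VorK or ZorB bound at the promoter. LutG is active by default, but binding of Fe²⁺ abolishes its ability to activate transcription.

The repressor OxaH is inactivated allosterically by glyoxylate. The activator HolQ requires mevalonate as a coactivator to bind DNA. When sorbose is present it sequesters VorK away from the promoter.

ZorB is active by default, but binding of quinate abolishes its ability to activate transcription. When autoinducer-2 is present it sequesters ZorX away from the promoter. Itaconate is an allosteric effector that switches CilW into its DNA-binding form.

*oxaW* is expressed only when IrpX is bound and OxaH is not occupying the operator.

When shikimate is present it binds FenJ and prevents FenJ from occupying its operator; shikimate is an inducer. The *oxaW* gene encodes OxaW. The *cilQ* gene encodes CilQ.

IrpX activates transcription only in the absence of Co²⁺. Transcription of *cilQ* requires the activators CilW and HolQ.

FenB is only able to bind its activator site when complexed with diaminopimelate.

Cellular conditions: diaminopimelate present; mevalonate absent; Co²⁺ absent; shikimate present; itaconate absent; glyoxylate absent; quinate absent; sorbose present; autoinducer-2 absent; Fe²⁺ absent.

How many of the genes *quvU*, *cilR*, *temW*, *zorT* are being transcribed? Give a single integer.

Co²⁺ is absent, so IrpX is active.
Glyoxylate is absent, so OxaH is active.
With repressor OxaH bound, *oxaW* is not transcribed.
So OxaW is not produced.
Itaconate is absent, so CilW is inactive.
Mevalonate is absent, so HolQ is inactive.
Required activator CilW is absent, so *cilQ* is not transcribed.
So CilQ is not produced.
With no repressor bound, *quvU* is transcribed.
→ *quvU* is ON.
Diaminopimelate is present, so FenB is active.
Shikimate is present, so FenJ is inactive.
No repressor is bound and FenB is active, so *cilR* is transcribed.
→ *cilR* is ON.
Autoinducer-2 is absent, so ZorX is active.
Fe²⁺ is absent, so LutG is active.
No repressor is bound and ZorX and LutG are active, so *temW* is transcribed.
→ *temW* is ON.
Sorbose is present, so VorK is inactive.
Quinate is absent, so ZorB is active.
Activator ZorB is present, so *zorT* is transcribed.
→ *zorT* is ON.
4 of the 4 genes are transcribed.

4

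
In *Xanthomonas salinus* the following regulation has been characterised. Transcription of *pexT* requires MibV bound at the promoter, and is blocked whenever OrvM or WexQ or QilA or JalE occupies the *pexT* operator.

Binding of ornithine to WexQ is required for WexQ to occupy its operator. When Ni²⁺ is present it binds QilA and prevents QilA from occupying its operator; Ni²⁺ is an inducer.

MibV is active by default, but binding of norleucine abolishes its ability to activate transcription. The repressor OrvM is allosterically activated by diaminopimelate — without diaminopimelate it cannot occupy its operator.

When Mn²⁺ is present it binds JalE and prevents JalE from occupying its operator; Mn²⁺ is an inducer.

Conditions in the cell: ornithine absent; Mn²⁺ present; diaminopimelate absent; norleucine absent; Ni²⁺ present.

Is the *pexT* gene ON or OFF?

ON

Diaminopimelate is absent, so OrvM is inactive.
Ornithine is absent, so WexQ is inactive.
Norleucine is absent, so MibV is active.
Ni²⁺ is present, so QilA is inactive.
Mn²⁺ is present, so JalE is inactive.
No repressor is bound and MibV is active, so *pexT* is transcribed.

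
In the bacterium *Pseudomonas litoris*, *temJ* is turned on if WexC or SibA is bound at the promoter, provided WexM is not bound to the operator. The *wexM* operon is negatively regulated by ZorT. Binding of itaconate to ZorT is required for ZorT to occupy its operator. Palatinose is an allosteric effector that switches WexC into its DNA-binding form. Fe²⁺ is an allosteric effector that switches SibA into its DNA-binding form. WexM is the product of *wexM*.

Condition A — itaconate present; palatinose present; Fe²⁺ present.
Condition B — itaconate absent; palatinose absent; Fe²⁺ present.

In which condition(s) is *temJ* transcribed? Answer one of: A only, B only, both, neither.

A only

Condition A:
Itaconate is present, so ZorT is active.
With repressor ZorT bound, *wexM* is not transcribed.
So WexM is not produced.
Palatinose is present, so WexC is active.
Fe²⁺ is present, so SibA is active.
Activator WexC is present, so *temJ* is transcribed.
→ *temJ* is ON in A.
Condition B:
Itaconate is absent, so ZorT is inactive.
With no repressor bound, *wexM* is transcribed.
So WexM is produced and active.
Palatinose is absent, so WexC is inactive.
Fe²⁺ is present, so SibA is active.
With repressor WexM bound, *temJ* is not transcribed.
→ *temJ* is OFF in B.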